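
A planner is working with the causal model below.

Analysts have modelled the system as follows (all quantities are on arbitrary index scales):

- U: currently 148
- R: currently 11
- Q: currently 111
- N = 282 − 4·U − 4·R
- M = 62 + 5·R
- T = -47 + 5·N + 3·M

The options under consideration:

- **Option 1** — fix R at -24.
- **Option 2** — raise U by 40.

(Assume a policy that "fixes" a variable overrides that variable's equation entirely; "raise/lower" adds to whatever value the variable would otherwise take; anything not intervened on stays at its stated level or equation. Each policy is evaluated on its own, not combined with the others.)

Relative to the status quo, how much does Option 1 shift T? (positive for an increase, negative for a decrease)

175

Baseline:
  U = 148
  R = 11
  N = 282 − 4·148 − 4·11 = -354
  M = 62 + 5·11 = 117
  T = -47 + 5·(-354) + 3·117 = -1466
Option 1 (R := -24):
  U = 148
  R = -24
  N = 282 − 4·148 − 4·(-24) = -214
  M = 62 + 5·(-24) = -58
  T = -47 + 5·(-214) + 3·(-58) = -1291
Change in T: -1291 − (-1466) = 175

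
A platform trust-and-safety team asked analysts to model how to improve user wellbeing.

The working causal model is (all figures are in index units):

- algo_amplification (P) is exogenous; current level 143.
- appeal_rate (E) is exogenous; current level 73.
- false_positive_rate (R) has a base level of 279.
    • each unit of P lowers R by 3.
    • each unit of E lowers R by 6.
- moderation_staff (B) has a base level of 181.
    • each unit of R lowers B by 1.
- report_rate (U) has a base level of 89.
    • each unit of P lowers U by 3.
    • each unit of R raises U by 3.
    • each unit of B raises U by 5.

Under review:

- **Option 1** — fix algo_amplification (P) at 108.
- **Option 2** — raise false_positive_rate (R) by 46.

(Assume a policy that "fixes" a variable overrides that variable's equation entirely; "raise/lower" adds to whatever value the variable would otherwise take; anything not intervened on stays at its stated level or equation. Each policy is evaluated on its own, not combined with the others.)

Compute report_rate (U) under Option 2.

1649

Option 2 (R + 46):
  P = 143
  E = 73
  R = 279 − 3·143 − 6·73 (+46 from intervention) = -542
  B = 181 − (-542) = 723
  U = 89 − 3·143 + 3·(-542) + 5·723 = 1649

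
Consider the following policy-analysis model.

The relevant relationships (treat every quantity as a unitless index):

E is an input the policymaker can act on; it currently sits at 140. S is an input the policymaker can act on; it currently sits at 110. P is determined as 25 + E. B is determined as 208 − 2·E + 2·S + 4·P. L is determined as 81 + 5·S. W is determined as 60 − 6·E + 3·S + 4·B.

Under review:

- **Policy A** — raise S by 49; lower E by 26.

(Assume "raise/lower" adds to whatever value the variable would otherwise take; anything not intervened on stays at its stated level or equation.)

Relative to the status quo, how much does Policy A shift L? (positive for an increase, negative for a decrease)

Baseline:
  S = 110
  L = 81 + 5·110 = 631
Policy A (S + 49, E − 26):
  S = 110 + 49 = 159
  L = 81 + 5·159 = 876
Change in L: 876 − 631 = 245

245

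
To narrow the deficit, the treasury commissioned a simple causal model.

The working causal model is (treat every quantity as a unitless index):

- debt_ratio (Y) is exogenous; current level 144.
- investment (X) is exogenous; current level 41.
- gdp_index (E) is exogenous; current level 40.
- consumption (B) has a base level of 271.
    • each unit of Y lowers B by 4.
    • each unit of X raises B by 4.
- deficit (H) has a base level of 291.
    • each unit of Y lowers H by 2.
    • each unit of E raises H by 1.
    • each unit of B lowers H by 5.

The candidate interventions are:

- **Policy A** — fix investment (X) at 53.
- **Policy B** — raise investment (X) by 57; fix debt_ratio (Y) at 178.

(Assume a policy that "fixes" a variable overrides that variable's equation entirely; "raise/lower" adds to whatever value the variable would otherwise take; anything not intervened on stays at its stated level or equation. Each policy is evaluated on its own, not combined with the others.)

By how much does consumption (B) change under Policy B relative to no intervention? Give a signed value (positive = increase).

Baseline:
  Y = 144
  X = 41
  B = 271 − 4·144 + 4·41 = -141
Policy B (X + 57, Y := 178):
  Y = 178
  X = 41 + 57 = 98
  B = 271 − 4·178 + 4·98 = -49
Change in B: -49 − (-141) = 92

92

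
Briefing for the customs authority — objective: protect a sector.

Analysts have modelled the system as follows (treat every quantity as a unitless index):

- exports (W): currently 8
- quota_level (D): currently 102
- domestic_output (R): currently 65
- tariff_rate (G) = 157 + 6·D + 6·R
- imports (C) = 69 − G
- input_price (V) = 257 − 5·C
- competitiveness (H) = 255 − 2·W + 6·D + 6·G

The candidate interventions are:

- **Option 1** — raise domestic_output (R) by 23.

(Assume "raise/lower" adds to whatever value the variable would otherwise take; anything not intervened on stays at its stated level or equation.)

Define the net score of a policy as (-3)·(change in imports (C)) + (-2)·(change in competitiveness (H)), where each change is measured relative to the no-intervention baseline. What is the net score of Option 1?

-1242

Baseline:
  W = 8
  D = 102
  R = 65
  G = 157 + 6·102 + 6·65 = 1159
  C = 69 − 1159 = -1090
  H = 255 − 2·8 + 6·102 + 6·1159 = 7805
Option 1 (R + 23):
  W = 8
  D = 102
  R = 65 + 23 = 88
  G = 157 + 6·102 + 6·88 = 1297
  C = 69 − 1297 = -1228
  H = 255 − 2·8 + 6·102 + 6·1297 = 8633
ΔC = -1228 − (-1090) = -138; ΔH = 8633 − 7805 = 828
Score = (-3)·(-138) + (-2)·828 = -1242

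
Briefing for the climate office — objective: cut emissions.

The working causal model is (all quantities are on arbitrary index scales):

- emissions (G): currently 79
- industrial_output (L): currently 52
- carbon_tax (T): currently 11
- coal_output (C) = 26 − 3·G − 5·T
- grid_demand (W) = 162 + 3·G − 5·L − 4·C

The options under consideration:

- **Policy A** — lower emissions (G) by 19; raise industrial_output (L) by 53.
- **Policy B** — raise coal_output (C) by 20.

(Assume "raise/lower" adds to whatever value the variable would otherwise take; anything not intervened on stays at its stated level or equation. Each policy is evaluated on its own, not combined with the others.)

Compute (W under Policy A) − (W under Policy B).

-470

Policy A (G − 19, L + 53):
  G = 79 − 19 = 60
  L = 52 + 53 = 105
  T = 11
  C = 26 − 3·60 − 5·11 = -209
  W = 162 + 3·60 − 5·105 − 4·(-209) = 653
Policy B (C + 20):
  G = 79
  L = 52
  T = 11
  C = 26 − 3·79 − 5·11 (+20 from intervention) = -246
  W = 162 + 3·79 − 5·52 − 4·(-246) = 1123
W: 653 − 1123 = -470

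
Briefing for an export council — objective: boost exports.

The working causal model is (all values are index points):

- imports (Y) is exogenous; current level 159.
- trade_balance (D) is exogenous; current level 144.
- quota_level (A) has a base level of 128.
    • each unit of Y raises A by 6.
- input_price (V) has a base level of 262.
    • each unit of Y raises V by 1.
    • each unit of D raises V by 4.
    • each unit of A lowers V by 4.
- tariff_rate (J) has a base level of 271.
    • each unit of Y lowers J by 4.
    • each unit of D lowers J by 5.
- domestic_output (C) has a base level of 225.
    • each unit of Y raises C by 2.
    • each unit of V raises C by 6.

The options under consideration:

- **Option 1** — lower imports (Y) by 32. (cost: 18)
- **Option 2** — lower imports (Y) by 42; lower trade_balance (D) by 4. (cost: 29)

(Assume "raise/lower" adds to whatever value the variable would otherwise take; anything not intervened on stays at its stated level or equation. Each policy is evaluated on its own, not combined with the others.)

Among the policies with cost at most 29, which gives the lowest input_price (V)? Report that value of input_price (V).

Option 1 (Y − 32):
  Y = 159 − 32 = 127
  D = 144
  A = 128 + 6·127 = 890
  V = 262 + 127 + 4·144 − 4·890 = -2595
Option 2 (Y − 42, D − 4):
  Y = 159 − 42 = 117
  D = 144 − 4 = 140
  A = 128 + 6·117 = 830
  V = 262 + 117 + 4·140 − 4·830 = -2381
Comparing — Option 1: V=-2595, Option 2: V=-2381. Lowest is -2595 (Option 1).

-2595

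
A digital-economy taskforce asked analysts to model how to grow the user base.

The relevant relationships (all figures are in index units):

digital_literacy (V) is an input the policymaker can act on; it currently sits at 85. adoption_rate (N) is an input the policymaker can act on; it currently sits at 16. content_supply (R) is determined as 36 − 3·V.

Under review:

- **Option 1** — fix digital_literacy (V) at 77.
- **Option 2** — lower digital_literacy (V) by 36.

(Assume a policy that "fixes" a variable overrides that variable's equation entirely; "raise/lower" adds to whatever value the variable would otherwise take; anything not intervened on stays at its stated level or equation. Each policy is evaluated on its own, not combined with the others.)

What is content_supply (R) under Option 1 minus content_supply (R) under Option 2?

-84

Option 1 (V := 77):
  V = 77
  R = 36 − 3·77 = -195
Option 2 (V − 36):
  V = 85 − 36 = 49
  R = 36 − 3·49 = -111
R: -195 − (-111) = -84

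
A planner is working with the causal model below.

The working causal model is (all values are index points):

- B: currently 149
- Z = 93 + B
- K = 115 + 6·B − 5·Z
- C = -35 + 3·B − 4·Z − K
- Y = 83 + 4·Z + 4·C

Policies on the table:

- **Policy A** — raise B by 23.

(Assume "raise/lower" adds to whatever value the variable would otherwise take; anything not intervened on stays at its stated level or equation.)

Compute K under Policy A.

-178

Policy A (B + 23):
  B = 149 + 23 = 172
  Z = 93 + 172 = 265
  K = 115 + 6·172 − 5·265 = -178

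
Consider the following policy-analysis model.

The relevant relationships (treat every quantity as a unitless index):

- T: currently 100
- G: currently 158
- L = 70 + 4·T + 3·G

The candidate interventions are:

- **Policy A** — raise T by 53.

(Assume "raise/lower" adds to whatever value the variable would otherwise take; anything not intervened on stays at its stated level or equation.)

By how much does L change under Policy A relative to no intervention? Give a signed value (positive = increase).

212

Baseline:
  T = 100
  G = 158
  L = 70 + 4·100 + 3·158 = 944
Policy A (T + 53):
  T = 100 + 53 = 153
  G = 158
  L = 70 + 4·153 + 3·158 = 1156
Change in L: 1156 − 944 = 212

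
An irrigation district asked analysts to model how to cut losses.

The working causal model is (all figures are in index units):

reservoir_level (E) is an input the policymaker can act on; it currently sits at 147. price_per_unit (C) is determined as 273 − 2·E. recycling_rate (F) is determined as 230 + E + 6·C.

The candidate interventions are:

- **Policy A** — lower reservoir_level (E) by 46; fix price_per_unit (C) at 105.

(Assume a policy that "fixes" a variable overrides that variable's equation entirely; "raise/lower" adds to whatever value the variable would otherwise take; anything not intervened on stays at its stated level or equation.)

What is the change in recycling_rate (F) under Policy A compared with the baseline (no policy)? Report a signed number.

Baseline:
  E = 147
  C = 273 − 2·147 = -21
  F = 230 + 147 + 6·(-21) = 251
Policy A (E − 46, C := 105):
  E = 147 − 46 = 101
  C = 105
  F = 230 + 101 + 6·105 = 961
Change in F: 961 − 251 = 710

710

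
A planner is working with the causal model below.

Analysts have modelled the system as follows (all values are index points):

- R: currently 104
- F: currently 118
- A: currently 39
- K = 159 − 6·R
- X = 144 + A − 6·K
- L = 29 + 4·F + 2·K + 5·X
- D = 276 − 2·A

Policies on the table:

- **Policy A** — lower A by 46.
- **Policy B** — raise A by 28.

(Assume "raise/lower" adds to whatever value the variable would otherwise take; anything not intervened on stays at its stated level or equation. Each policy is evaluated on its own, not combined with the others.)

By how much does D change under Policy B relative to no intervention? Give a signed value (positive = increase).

-56

Baseline:
  A = 39
  D = 276 − 2·39 = 198
Policy B (A + 28):
  A = 39 + 28 = 67
  D = 276 − 2·67 = 142
Change in D: 142 − 198 = -56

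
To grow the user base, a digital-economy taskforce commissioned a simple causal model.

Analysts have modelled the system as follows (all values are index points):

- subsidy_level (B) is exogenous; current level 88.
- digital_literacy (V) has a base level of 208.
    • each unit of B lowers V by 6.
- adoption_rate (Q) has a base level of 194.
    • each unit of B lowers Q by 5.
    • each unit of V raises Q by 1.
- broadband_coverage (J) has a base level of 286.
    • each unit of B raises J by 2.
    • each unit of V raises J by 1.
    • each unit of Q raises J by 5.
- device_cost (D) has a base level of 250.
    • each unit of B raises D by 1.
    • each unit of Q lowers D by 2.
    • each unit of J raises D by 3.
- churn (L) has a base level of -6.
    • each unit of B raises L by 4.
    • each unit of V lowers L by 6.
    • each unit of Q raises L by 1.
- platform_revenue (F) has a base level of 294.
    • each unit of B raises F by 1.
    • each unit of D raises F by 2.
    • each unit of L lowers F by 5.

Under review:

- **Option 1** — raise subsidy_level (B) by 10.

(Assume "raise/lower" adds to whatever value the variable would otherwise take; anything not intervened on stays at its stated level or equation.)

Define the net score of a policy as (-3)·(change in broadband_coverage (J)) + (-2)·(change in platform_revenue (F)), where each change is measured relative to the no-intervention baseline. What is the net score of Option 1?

Baseline:
  B = 88
  V = 208 − 6·88 = -320
  Q = 194 − 5·88 + (-320) = -566
  J = 286 + 2·88 + (-320) + 5·(-566) = -2688
  D = 250 + 88 − 2·(-566) + 3·(-2688) = -6594
  L = -6 + 4·88 − 6·(-320) + (-566) = 1700
  F = 294 + 88 + 2·(-6594) − 5·1700 = -21306
Option 1 (B + 10):
  B = 88 + 10 = 98
  V = 208 − 6·98 = -380
  Q = 194 − 5·98 + (-380) = -676
  J = 286 + 2·98 + (-380) + 5·(-676) = -3278
  D = 250 + 98 − 2·(-676) + 3·(-3278) = -8134
  L = -6 + 4·98 − 6·(-380) + (-676) = 1990
  F = 294 + 98 + 2·(-8134) − 5·1990 = -25826
ΔJ = -3278 − (-2688) = -590; ΔF = -25826 − (-21306) = -4520
Score = (-3)·(-590) + (-2)·(-4520) = 10810

10810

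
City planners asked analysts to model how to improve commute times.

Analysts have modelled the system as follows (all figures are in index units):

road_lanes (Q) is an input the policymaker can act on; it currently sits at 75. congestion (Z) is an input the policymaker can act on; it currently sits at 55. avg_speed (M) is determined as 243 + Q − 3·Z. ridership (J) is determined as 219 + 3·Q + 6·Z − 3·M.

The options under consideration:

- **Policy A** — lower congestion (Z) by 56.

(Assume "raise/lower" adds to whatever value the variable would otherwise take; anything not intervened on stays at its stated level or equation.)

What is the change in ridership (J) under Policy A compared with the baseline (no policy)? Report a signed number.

-840

Baseline:
  Q = 75
  Z = 55
  M = 243 + 75 − 3·55 = 153
  J = 219 + 3·75 + 6·55 − 3·153 = 315
Policy A (Z − 56):
  Q = 75
  Z = 55 − 56 = -1
  M = 243 + 75 − 3·(-1) = 321
  J = 219 + 3·75 + 6·(-1) − 3·321 = -525
Change in J: -525 − 315 = -840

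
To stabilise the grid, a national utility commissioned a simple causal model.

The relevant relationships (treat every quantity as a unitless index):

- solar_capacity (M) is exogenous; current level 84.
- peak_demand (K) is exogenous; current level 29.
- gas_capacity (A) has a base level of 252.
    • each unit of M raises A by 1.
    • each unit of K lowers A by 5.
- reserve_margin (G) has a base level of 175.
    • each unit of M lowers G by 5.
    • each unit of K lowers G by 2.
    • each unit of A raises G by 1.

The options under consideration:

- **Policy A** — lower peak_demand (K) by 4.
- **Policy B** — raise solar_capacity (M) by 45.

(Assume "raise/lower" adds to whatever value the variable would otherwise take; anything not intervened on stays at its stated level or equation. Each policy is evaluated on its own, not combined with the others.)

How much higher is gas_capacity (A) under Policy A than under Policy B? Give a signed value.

Policy A (K − 4):
  M = 84
  K = 29 − 4 = 25
  A = 252 + 84 − 5·25 = 211
Policy B (M + 45):
  M = 84 + 45 = 129
  K = 29
  A = 252 + 129 − 5·29 = 236
A: 211 − 236 = -25

-25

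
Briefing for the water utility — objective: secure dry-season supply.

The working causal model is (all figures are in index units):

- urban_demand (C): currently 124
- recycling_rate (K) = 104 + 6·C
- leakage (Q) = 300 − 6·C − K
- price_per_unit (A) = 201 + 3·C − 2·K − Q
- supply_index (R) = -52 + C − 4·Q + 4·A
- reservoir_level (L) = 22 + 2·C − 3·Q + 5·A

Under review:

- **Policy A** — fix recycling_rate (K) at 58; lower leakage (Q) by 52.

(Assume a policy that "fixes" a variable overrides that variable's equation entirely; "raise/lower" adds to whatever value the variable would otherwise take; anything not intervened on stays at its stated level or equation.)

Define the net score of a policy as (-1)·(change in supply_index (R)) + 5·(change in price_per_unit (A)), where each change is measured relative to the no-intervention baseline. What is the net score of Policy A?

3794

Baseline:
  C = 124
  K = 104 + 6·124 = 848
  Q = 300 − 6·124 − 848 = -1292
  A = 201 + 3·124 − 2·848 − (-1292) = 169
  R = -52 + 124 − 4·(-1292) + 4·169 = 5916
Policy A (K := 58, Q − 52):
  C = 124
  K = 58
  Q = 300 − 6·124 − 58 (−52 from intervention) = -554
  A = 201 + 3·124 − 2·58 − (-554) = 1011
  R = -52 + 124 − 4·(-554) + 4·1011 = 6332
ΔR = 6332 − 5916 = 416; ΔA = 1011 − 169 = 842
Score = (-1)·416 + 5·842 = 3794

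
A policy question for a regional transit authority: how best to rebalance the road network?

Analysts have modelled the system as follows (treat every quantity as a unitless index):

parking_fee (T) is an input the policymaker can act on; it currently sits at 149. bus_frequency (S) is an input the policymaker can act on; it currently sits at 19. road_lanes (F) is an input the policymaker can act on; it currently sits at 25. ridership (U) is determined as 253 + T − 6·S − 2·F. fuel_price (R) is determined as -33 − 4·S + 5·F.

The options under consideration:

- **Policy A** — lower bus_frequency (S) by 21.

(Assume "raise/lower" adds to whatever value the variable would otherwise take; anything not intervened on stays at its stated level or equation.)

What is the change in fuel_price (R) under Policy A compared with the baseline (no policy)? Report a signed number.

84

Baseline:
  S = 19
  F = 25
  R = -33 − 4·19 + 5·25 = 16
Policy A (S − 21):
  S = 19 − 21 = -2
  F = 25
  R = -33 − 4·(-2) + 5·25 = 100
Change in R: 100 − 16 = 84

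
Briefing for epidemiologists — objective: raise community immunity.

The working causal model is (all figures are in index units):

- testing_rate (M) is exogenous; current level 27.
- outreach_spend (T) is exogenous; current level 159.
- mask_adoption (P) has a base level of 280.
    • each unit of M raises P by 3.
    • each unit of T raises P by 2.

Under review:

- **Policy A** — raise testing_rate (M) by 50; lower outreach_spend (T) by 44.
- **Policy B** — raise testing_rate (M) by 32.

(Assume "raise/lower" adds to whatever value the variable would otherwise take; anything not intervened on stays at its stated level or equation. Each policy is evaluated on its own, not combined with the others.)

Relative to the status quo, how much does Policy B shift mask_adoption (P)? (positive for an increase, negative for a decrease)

96

Baseline:
  M = 27
  T = 159
  P = 280 + 3·27 + 2·159 = 679
Policy B (M + 32):
  M = 27 + 32 = 59
  T = 159
  P = 280 + 3·59 + 2·159 = 775
Change in P: 775 − 679 = 96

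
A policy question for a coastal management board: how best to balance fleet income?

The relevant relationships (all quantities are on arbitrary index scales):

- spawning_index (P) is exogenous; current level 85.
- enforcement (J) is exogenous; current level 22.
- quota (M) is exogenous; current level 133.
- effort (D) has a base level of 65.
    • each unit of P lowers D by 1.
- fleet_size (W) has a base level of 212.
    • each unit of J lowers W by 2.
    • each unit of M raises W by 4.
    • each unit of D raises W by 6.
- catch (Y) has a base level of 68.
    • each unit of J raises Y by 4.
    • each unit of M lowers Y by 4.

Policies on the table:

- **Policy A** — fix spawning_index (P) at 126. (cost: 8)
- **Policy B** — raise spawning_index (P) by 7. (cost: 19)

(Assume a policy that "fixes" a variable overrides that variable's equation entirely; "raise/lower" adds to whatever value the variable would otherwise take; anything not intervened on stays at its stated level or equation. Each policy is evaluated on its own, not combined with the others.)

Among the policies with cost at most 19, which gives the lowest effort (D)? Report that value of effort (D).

-61

Policy A (P := 126):
  P = 126
  D = 65 − 126 = -61
Policy B (P + 7):
  P = 85 + 7 = 92
  D = 65 − 92 = -27
Comparing — Policy A: D=-61, Policy B: D=-27. Lowest is -61 (Policy A).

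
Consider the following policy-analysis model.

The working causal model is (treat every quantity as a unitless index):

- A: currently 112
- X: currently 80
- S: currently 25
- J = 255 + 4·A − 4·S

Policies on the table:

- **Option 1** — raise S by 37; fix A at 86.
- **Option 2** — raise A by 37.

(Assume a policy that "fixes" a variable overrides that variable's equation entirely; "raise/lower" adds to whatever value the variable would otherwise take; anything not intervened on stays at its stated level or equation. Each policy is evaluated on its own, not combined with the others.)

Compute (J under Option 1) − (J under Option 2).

Option 1 (S + 37, A := 86):
  A = 86
  S = 25 + 37 = 62
  J = 255 + 4·86 − 4·62 = 351
Option 2 (A + 37):
  A = 112 + 37 = 149
  S = 25
  J = 255 + 4·149 − 4·25 = 751
J: 351 − 751 = -400

-400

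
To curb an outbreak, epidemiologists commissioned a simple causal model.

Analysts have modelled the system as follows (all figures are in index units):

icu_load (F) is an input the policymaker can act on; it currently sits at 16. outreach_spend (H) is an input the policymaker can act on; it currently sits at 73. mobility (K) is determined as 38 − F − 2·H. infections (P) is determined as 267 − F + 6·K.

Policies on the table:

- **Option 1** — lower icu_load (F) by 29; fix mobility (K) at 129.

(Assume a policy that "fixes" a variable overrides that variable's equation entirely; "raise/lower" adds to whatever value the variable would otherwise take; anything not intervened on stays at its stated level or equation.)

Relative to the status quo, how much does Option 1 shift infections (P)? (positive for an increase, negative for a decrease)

1547

Baseline:
  F = 16
  H = 73
  K = 38 − 16 − 2·73 = -124
  P = 267 − 16 + 6·(-124) = -493
Option 1 (F − 29, K := 129):
  F = 16 − 29 = -13
  H = 73
  K = 129
  P = 267 − (-13) + 6·129 = 1054
Change in P: 1054 − (-493) = 1547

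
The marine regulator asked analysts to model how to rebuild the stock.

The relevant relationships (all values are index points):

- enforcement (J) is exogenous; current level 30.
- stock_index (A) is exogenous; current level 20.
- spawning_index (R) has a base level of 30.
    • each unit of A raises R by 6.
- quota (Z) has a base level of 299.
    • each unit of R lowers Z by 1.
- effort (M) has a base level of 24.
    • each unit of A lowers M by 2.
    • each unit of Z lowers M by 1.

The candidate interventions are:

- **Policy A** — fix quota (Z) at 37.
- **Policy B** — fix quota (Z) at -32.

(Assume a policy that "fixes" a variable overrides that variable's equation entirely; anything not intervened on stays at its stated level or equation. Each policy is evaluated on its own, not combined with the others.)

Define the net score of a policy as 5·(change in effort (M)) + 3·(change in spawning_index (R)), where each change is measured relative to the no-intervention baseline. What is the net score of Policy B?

Baseline:
  A = 20
  R = 30 + 6·20 = 150
  Z = 299 − 150 = 149
  M = 24 − 2·20 − 149 = -165
Policy B (Z := -32):
  A = 20
  R = 30 + 6·20 = 150
  Z = -32
  M = 24 − 2·20 − (-32) = 16
ΔM = 16 − (-165) = 181; ΔR = 150 − 150 = 0
Score = 5·181 + 3·0 = 905

905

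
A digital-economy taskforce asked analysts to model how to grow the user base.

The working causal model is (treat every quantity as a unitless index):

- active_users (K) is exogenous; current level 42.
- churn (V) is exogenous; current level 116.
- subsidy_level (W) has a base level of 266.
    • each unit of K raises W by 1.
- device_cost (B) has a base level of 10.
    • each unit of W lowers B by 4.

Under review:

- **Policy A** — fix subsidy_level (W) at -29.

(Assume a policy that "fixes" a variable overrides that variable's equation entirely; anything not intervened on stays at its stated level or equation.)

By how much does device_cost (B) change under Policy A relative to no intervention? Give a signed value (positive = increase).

1348

Baseline:
  K = 42
  W = 266 + 42 = 308
  B = 10 − 4·308 = -1222
Policy A (W := -29):
  K = 42
  W = -29
  B = 10 − 4·(-29) = 126
Change in B: 126 − (-1222) = 1348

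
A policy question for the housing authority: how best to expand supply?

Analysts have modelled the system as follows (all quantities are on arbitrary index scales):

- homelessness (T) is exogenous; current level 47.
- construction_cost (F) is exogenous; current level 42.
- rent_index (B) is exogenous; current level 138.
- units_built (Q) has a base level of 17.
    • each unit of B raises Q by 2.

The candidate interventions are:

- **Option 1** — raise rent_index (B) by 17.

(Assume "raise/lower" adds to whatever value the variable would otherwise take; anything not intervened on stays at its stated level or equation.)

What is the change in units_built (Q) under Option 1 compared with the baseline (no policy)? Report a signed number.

34

Baseline:
  B = 138
  Q = 17 + 2·138 = 293
Option 1 (B + 17):
  B = 138 + 17 = 155
  Q = 17 + 2·155 = 327
Change in Q: 327 − 293 = 34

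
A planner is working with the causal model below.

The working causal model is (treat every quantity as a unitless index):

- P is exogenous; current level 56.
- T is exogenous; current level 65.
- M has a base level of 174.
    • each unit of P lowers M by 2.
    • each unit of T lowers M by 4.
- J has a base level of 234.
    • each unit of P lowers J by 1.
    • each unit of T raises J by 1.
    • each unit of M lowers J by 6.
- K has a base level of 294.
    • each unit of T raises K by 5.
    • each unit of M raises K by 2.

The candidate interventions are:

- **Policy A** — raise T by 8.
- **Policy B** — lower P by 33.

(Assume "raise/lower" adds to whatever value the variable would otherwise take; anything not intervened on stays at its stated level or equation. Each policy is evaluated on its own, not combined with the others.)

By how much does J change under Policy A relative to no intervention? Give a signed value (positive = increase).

200

Baseline:
  P = 56
  T = 65
  M = 174 − 2·56 − 4·65 = -198
  J = 234 − 56 + 65 − 6·(-198) = 1431
Policy A (T + 8):
  P = 56
  T = 65 + 8 = 73
  M = 174 − 2·56 − 4·73 = -230
  J = 234 − 56 + 73 − 6·(-230) = 1631
Change in J: 1631 − 1431 = 200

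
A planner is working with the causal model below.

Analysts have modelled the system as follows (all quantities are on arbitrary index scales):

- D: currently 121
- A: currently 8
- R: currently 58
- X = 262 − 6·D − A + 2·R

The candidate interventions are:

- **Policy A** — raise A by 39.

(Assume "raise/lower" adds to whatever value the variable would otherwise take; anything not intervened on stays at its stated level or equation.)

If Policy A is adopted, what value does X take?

Policy A (A + 39):
  D = 121
  A = 8 + 39 = 47
  R = 58
  X = 262 − 6·121 − 47 + 2·58 = -395

-395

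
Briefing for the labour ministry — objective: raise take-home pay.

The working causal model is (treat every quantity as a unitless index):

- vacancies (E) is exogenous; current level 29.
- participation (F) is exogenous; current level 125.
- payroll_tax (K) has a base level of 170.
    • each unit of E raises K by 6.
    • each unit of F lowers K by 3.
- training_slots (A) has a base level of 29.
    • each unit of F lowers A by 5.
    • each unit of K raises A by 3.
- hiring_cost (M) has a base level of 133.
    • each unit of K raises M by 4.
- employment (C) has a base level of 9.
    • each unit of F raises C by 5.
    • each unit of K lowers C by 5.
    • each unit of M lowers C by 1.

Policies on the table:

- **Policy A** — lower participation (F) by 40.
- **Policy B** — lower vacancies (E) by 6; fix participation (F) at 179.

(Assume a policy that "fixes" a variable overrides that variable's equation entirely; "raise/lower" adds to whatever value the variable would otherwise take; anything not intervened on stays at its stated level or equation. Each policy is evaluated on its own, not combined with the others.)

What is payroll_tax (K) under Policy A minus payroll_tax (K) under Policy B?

Policy A (F − 40):
  E = 29
  F = 125 − 40 = 85
  K = 170 + 6·29 − 3·85 = 89
Policy B (E − 6, F := 179):
  E = 29 − 6 = 23
  F = 179
  K = 170 + 6·23 − 3·179 = -229
K: 89 − (-229) = 318

318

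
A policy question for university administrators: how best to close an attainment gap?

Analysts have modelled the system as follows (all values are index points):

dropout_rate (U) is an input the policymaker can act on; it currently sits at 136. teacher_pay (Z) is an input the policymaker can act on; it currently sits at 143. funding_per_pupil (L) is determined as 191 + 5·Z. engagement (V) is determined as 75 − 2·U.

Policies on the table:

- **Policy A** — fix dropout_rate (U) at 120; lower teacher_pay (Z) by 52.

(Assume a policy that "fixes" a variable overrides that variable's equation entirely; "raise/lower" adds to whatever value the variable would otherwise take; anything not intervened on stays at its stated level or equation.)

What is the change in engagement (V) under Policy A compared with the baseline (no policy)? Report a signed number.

32

Baseline:
  U = 136
  V = 75 − 2·136 = -197
Policy A (U := 120, Z − 52):
  U = 120
  V = 75 − 2·120 = -165
Change in V: -165 − (-197) = 32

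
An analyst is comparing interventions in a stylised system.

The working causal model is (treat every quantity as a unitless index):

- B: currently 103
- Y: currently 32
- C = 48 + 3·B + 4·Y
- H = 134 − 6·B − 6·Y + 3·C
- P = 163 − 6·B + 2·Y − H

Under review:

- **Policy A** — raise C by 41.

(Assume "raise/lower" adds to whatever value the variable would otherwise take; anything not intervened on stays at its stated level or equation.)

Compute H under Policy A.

902

Policy A (C + 41):
  B = 103
  Y = 32
  C = 48 + 3·103 + 4·32 (+41 from intervention) = 526
  H = 134 − 6·103 − 6·32 + 3·526 = 902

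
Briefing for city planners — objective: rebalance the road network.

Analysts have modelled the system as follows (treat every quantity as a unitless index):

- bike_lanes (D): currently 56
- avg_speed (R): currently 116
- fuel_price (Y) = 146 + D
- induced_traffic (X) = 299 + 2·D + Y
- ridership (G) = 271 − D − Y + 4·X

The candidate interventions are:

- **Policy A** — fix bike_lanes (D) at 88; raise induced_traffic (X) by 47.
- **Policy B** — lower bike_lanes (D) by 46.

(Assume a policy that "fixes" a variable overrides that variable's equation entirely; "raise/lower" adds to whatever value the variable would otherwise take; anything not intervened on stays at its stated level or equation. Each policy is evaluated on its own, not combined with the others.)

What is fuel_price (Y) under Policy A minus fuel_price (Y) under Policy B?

Policy A (D := 88, X + 47):
  D = 88
  Y = 146 + 88 = 234
Policy B (D − 46):
  D = 56 − 46 = 10
  Y = 146 + 10 = 156
Y: 234 − 156 = 78

78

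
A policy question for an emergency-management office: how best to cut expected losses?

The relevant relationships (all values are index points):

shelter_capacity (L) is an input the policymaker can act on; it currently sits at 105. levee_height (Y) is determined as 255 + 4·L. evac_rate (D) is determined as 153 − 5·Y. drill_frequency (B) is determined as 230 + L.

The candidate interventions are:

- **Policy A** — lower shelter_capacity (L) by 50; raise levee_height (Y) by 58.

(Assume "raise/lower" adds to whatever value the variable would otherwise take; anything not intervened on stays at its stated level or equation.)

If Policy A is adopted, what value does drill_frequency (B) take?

285

Policy A (L − 50, Y + 58):
  L = 105 − 50 = 55
  B = 230 + 55 = 285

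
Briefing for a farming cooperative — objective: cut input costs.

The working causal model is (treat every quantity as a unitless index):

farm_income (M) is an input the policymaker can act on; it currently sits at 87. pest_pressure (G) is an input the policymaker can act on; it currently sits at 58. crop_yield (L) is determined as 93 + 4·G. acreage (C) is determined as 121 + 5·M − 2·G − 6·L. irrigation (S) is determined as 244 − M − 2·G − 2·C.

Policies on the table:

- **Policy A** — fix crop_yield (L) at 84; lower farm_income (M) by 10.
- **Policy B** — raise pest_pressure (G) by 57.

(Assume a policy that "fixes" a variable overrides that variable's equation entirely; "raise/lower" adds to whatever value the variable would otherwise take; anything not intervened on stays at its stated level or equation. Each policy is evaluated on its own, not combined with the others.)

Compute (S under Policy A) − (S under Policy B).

-5632

Policy A (L := 84, M − 10):
  M = 87 − 10 = 77
  G = 58
  L = 84
  C = 121 + 5·77 − 2·58 − 6·84 = -114
  S = 244 − 77 − 2·58 − 2·(-114) = 279
Policy B (G + 57):
  M = 87
  G = 58 + 57 = 115
  L = 93 + 4·115 = 553
  C = 121 + 5·87 − 2·115 − 6·553 = -2992
  S = 244 − 87 − 2·115 − 2·(-2992) = 5911
S: 279 − 5911 = -5632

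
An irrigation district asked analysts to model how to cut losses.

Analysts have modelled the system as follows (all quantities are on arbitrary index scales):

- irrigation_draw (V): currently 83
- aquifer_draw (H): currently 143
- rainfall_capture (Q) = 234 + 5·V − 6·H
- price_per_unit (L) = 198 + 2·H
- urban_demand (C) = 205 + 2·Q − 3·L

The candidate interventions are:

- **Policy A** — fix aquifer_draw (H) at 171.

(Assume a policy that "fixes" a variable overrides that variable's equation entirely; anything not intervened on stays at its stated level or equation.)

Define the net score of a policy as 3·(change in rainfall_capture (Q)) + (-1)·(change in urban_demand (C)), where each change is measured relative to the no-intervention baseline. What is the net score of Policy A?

Baseline:
  V = 83
  H = 143
  Q = 234 + 5·83 − 6·143 = -209
  L = 198 + 2·143 = 484
  C = 205 + 2·(-209) − 3·484 = -1665
Policy A (H := 171):
  V = 83
  H = 171
  Q = 234 + 5·83 − 6·171 = -377
  L = 198 + 2·171 = 540
  C = 205 + 2·(-377) − 3·540 = -2169
ΔQ = -377 − (-209) = -168; ΔC = -2169 − (-1665) = -504
Score = 3·(-168) + (-1)·(-504) = 0

0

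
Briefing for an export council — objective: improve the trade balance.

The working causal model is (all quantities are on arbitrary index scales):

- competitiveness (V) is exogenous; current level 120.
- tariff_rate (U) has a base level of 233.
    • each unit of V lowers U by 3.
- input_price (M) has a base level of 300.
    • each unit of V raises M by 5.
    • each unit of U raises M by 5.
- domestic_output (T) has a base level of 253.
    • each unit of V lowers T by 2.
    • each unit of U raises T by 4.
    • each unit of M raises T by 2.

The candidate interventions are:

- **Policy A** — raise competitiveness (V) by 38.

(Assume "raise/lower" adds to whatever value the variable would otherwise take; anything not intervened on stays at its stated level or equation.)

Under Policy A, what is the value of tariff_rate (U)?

Policy A (V + 38):
  V = 120 + 38 = 158
  U = 233 − 3·158 = -241

-241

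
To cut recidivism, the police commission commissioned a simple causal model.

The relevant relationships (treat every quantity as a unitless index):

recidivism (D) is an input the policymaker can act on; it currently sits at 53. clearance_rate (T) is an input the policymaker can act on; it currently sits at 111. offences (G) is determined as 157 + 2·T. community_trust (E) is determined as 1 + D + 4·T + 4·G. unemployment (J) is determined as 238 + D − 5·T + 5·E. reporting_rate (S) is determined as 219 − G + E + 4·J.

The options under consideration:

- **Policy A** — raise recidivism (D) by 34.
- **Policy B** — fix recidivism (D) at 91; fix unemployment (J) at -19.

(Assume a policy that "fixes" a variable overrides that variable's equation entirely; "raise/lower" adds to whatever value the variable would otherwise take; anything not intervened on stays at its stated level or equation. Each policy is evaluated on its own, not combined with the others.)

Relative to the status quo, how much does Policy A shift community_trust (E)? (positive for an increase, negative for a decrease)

34

Baseline:
  D = 53
  T = 111
  G = 157 + 2·111 = 379
  E = 1 + 53 + 4·111 + 4·379 = 2014
Policy A (D + 34):
  D = 53 + 34 = 87
  T = 111
  G = 157 + 2·111 = 379
  E = 1 + 87 + 4·111 + 4·379 = 2048
Change in E: 2048 − 2014 = 34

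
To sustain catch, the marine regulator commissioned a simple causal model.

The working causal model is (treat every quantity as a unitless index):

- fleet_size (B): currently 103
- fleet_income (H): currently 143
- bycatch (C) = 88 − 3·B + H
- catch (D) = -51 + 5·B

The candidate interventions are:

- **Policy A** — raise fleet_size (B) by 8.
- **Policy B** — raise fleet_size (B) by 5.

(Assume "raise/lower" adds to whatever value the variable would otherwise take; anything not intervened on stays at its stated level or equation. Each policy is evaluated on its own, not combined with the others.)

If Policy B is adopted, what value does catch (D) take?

Policy B (B + 5):
  B = 103 + 5 = 108
  D = -51 + 5·108 = 489

489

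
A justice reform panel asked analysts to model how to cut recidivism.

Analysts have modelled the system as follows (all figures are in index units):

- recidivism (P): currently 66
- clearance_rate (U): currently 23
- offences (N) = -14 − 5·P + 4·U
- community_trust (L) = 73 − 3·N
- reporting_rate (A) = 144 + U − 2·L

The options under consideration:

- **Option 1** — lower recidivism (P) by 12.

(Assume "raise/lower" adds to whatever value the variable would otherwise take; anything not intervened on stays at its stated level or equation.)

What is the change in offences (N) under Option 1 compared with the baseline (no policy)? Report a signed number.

Baseline:
  P = 66
  U = 23
  N = -14 − 5·66 + 4·23 = -252
Option 1 (P − 12):
  P = 66 − 12 = 54
  U = 23
  N = -14 − 5·54 + 4·23 = -192
Change in N: -192 − (-252) = 60

60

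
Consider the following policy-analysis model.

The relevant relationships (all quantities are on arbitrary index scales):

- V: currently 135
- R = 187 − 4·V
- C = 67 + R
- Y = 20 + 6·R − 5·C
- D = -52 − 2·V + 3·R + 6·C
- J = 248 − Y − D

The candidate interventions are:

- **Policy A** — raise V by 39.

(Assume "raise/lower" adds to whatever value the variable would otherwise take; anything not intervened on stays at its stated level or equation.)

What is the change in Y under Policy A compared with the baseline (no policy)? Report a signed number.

-156

Baseline:
  V = 135
  R = 187 − 4·135 = -353
  C = 67 + (-353) = -286
  Y = 20 + 6·(-353) − 5·(-286) = -668
Policy A (V + 39):
  V = 135 + 39 = 174
  R = 187 − 4·174 = -509
  C = 67 + (-509) = -442
  Y = 20 + 6·(-509) − 5·(-442) = -824
Change in Y: -824 − (-668) = -156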